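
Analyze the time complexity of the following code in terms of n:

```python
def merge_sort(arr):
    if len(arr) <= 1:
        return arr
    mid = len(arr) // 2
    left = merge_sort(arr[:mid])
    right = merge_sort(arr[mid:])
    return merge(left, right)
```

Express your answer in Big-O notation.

This is Merge sort. Time complexity: O(n log n).

Answer: O(n log n)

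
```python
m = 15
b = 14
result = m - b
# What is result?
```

Trace:
`m = 15` → m = 15
`b = 14` → b = 14
`result = m - b` → result = 1
So result = 1

Answer: 1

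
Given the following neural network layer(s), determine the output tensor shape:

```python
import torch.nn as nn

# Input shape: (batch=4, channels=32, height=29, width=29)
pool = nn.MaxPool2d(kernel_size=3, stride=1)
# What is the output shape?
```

Input: (4, 32, 29, 29) -> Output: (4, 32, 27, 27)

Answer: (4, 32, 27, 27)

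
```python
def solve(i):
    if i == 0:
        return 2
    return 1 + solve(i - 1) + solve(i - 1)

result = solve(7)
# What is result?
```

solve(i) = 1 + 2·solve(i-1), solve(0)=2. Closed form: (2+1)·2^7 - 1 = 383.

Answer: 383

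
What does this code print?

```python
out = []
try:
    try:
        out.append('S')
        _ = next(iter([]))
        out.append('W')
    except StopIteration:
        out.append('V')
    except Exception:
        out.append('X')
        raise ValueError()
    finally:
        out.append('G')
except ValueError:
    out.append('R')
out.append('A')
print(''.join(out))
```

Execution trace: 'S' (inner try body) → 'V' (inner except StopIteration) → 'G' (inner finally) → 'A' (after the try/except). Output: SVGA

Answer: SVGA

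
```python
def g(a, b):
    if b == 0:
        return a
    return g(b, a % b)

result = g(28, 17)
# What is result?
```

g(28, 17) -> g(17, 11) -> g(11, 6) -> g(6, 5) -> g(5, 1) -> g(1, 0) -> 1

Answer: 1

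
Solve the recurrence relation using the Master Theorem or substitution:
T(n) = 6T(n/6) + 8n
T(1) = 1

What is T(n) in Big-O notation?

By Master Theorem: a=6, b=6, f(n)=8n. Since log_6(6) = 1 and f(n) = Θ(n^1), Case 2 applies. T(n) = O(n log n).

Answer: O(n log n)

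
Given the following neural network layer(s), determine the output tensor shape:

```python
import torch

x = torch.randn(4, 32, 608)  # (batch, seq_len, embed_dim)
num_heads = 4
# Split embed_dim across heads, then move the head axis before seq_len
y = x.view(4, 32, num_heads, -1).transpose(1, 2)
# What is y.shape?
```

Input: (4, 32, 608) -> head_dim = 608 // 4 = 152; after view: (4, 32, 4, 152) -> after transpose(1, 2): (4, 4, 32, 152) -> Output: (4, 4, 32, 152)

Answer: (4, 4, 32, 152)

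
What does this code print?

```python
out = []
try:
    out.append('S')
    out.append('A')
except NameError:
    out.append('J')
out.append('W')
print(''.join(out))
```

Execution trace: 'S' (try body) → 'A' (try body, no exception) → 'W' (after the try/except). Output: SAW

Answer: SAW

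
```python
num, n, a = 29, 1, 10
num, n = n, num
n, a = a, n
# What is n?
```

Trace:
`num, n, a = 29, 1, 10` → num = 29; n = 1; a = 10
`num, n = n, num` → num = 1; n = 29
`n, a = a, n` → n = 10; a = 29
So n = 10

Answer: 10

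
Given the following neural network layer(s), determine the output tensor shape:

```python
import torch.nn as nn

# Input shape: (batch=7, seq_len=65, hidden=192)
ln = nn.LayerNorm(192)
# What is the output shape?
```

Input: (7, 65, 192) -> Output: (7, 65, 192)

Answer: (7, 65, 192)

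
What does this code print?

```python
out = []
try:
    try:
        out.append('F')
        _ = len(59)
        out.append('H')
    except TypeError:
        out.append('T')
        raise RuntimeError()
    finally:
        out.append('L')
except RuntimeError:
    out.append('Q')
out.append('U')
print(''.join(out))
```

Execution trace: 'F' (inner try body) → 'T' (inner except TypeError) → 'L' (inner finally) → 'Q' (outer except RuntimeError) → 'U' (after the try/except). Output: FTLQU

Answer: FTLQU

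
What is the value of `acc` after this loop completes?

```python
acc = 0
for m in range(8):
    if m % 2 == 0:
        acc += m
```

Sum of even numbers 0 to 7
`acc` takes the values: 0 → 2 → 6 → 12

Answer: 12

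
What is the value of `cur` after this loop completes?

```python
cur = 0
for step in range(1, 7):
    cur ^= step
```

XOR of 1 to 6
`cur` takes the values: 0 → 1 → 3 → 0 → 4 → 1 → 7

Answer: 7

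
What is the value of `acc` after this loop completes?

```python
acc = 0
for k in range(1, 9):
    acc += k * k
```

Sum of squares 1² to 8² = 204
`acc` takes the values: 0 → 1 → 5 → 14 → 30 → 55 → 91 → 140 → 204

Answer: 204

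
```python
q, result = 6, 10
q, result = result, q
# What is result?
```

Trace:
`q, result = 6, 10` → q = 6; result = 10
`q, result = result, q` → q = 10; result = 6
So result = 6

Answer: 6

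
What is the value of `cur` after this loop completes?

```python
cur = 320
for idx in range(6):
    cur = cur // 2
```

Halve 6 times: 320 // 2^6 = 5
`cur` takes the values: 320 → 160 → 80 → 40 → 20 → 10 → 5

Answer: 5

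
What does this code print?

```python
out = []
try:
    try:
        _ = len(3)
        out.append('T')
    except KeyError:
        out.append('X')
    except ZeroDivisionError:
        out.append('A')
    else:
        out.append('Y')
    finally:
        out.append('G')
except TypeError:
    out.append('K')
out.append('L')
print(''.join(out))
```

Execution trace: 'G' (inner finally) → 'K' (outer except TypeError) → 'L' (after the try/except). Output: GKL

Answer: GKL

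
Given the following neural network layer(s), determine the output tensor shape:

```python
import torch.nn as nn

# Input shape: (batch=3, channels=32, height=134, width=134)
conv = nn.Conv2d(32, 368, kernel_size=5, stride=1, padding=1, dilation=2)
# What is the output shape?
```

Input: (3, 32, 134, 134) -> Output: (3, 368, 128, 128)

Answer: (3, 368, 128, 128)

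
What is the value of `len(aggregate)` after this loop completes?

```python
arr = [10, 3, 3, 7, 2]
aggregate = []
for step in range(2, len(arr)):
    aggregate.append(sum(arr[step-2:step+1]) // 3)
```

Number of 3-element averages
`aggregate` takes the values: [] → [5] → [5, 4] → [5, 4, 4]
So `len(aggregate)` = 3

Answer: 3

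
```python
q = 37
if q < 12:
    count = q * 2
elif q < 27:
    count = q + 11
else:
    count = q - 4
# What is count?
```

Trace:
`q = 37` → q = 37
`if q < 12: ...` → q < 12 is False, q < 27 is False, take else branch → count = 33
So count = 33

Answer: 33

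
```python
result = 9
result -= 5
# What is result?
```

Trace:
`result = 9` → result = 9
`result -= 5` → result = 4
So result = 4

Answer: 4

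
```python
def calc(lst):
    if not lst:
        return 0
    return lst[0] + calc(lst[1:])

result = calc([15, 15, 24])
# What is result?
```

15 + 15 + 24 + 0 = 54

Answer: 54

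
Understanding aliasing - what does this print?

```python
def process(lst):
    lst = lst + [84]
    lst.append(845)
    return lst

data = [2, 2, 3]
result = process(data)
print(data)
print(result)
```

Key concept: rebinding parameter vs mutation.
Step by step:
`data = [2, 2, 3]` → data = [2, 2, 3]
`result = process(data)` → result = [2, 2, 3, 84, 845]
`print(data)` → prints [2, 2, 3]
`print(result)` → prints [2, 2, 3, 84, 845]

Answer:
[2, 2, 3]
[2, 2, 3, 84, 845]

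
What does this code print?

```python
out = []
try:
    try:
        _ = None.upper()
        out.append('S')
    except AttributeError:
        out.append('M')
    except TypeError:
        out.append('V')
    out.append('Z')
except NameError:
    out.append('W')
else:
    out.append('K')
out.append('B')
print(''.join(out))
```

Execution trace: 'M' (inner except AttributeError) → 'Z' (try body, no exception) → 'K' (else) → 'B' (after the try/except). Output: MZKB

Answer: MZKB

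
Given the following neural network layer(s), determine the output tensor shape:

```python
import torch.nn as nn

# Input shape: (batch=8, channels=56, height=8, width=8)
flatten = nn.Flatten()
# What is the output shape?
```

Input: (8, 56, 8, 8) -> Output: (8, 3584)

Answer: (8, 3584)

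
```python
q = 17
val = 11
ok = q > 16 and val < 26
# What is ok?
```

Trace:
`q = 17` → q = 17
`val = 11` → val = 11
`ok = q > 16 and val < 26` → ok = True
So ok = True

Answer: True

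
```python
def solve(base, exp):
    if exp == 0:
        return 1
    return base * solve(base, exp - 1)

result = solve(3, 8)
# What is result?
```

solve(3, 8) = 3 * 3 * 3 * 3 * 3 * 3 * 3 * 3 = 6561

Answer: 6561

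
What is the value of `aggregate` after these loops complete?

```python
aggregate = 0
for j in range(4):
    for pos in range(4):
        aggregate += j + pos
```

Sum of all j+pos for j,pos in 4x4
`aggregate` takes the values: 0 → 1 → 3 → 6 → 7 → 9 → 12 → 16 → 18 → 21 → 25 → 30 → 33 → 37 → 42 → 48

Answer: 48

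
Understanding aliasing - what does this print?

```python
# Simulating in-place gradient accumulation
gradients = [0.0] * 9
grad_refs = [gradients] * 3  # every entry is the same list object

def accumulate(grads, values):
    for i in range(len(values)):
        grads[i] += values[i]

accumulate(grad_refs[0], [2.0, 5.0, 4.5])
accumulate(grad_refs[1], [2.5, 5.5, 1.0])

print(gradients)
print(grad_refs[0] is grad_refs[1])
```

Key concept: gradient accumulation aliasing.
Step by step:
`gradients = [0.0] * 9` → gradients = [0.0, 0.0, 0.0, 0.0, 0.0, 0.0, 0.0, 0.0, 0.0]
`grad_refs = [gradients] * 3` → grad_refs = [[0.0, 0.0, 0.0, 0.0, 0.0, 0.0, 0.0, 0.0, 0.0], [0.0, 0.0, 0.0, 0.0, 0.0, 0.0, 0.0, 0.0, 0.0], [0.0, 0.0, 0.0, 0.0, 0.0, 0.0, 0.0, 0.0, 0.0]]
`accumulate(grad_refs[0], [2.0, 5.0, 4.5])` → gradients = [2.0, 5.0, 4.5, 0.0, 0.0, 0.0, 0.0, 0.0, 0.0]; grad_refs = [[2.0, 5.0, 4.5, 0.0, 0.0, 0.0, 0.0, 0.0, 0.0], [2.0, 5.0, 4.5, 0.0, 0.0, 0.0, 0.0, 0.0, 0.0], [2.0, 5.0, 4.5, 0.0, 0.0, 0.0, 0.0, 0.0, 0.0]]
`accumulate(grad_refs[1], [2.5, 5.5, 1.0])` → gradients = [4.5, 10.5, 5.5, 0.0, 0.0, 0.0, 0.0, 0.0, 0.0]; grad_refs = [[4.5, 10.5, 5.5, 0.0, 0.0, 0.0, 0.0, 0.0, 0.0], [4.5, 10.5, 5.5, 0.0, 0.0, 0.0, 0.0, 0.0, 0.0], [4.5, 10.5, 5.5, 0.0, 0.0, 0.0, 0.0, 0.0, 0.0]]
`print(gradients)` → prints [4.5, 10.5, 5.5, 0.0, 0.0, 0.0, 0.0, 0.0, 0.0]
`print(grad_refs[0] is grad_refs[1])` → prints True

Answer:
[4.5, 10.5, 5.5, 0.0, 0.0, 0.0, 0.0, 0.0, 0.0]
True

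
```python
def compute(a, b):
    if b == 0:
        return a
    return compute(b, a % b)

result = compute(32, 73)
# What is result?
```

compute(32, 73) -> compute(73, 32) -> compute(32, 9) -> compute(9, 5) -> compute(5, 4) -> compute(4, 1) -> compute(1, 0) -> 1

Answer: 1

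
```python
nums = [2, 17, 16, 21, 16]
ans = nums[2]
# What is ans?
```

Trace:
`nums = [2, 17, 16, 21, 16]` → nums = [2, 17, 16, 21, 16]
`ans = nums[2]` → ans = 16
So ans = 16

Answer: 16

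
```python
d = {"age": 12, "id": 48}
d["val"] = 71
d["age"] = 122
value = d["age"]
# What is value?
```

Trace:
`d = {"age": 12, "id": 48}` → d = {'age': 12, 'id': 48}
`d["val"] = 71` → d = {'age': 12, 'id': 48, 'val': 71}
`d["age"] = 122` → d = {'age': 122, 'id': 48, 'val': 71}
`value = d["age"]` → value = 122
So value = 122

Answer: 122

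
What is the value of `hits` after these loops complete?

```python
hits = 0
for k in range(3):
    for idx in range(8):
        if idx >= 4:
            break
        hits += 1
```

Inner breaks at 4, outer runs 3 times
`hits` takes the values: 0 → 1 → 2 → 3 → 4 → 5 → 6 → 7 → 8 → 9 → 10 → 11 → 12

Answer: 12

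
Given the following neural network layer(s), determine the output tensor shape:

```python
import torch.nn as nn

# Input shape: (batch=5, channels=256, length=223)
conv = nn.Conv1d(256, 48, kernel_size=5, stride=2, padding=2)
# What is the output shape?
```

Input: (5, 256, 223) -> Output: (5, 48, 112)

Answer: (5, 48, 112)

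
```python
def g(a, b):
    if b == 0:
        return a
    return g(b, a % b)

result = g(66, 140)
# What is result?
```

g(66, 140) -> g(140, 66) -> g(66, 8) -> g(8, 2) -> g(2, 0) -> 2

Answer: 2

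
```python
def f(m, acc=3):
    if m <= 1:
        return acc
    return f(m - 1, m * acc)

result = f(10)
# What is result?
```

Accumulator trace (n, acc): (10, 3) -> (9, 30) -> (8, 270) -> (7, 2160) -> (6, 15120) -> (5, 90720) -> (4, 453600) -> (3, 1814400) -> (2, 5443200) -> (1, 10886400) -> return 10886400

Answer: 10886400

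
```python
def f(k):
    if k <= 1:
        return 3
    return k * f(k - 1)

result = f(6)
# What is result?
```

f(6) = 6 * 5 * 4 * 3 * 2 * 3 = 2160

Answer: 2160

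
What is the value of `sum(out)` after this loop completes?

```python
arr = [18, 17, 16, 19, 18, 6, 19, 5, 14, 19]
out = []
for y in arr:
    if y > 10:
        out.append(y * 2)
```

Sum of doubled values > 10
`out` takes the values: [] → [36] → [36, 34] → [36, 34, 32] → [36, 34, 32, 38] → [36, 34, 32, 38, 36] → [36, 34, 32, 38, 36, 38] → [36, 34, 32, 38, 36, 38, 28] → [36, 34, 32, 38, 36, 38, 28, 38]
So `sum(out)` = 280

Answer: 280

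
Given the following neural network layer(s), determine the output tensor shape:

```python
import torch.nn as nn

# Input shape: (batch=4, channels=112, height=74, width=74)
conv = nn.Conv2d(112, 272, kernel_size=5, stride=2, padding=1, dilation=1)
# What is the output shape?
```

Input: (4, 112, 74, 74) -> Output: (4, 272, 36, 36)

Answer: (4, 272, 36, 36)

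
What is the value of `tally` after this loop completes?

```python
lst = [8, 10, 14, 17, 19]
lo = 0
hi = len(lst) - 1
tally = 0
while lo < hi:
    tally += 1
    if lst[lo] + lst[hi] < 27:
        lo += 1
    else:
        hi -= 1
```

Steps to find pair summing to 27
`tally` takes the values: 0 → 1 → 2 → 3 → 4

Answer: 4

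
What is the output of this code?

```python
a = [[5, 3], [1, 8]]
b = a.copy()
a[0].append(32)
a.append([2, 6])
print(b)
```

Key concept: shallow copy with nested lists.
Step by step:
`a = [[5, 3], [1, 8]]` → a = [[5, 3], [1, 8]]
`b = a.copy()` → b = [[5, 3], [1, 8]]
`a[0].append(32)` → a = [[5, 3, 32], [1, 8]]; b = [[5, 3, 32], [1, 8]]
`a.append([2, 6])` → a = [[5, 3, 32], [1, 8], [2, 6]]
`print(b)` → prints [[5, 3, 32], [1, 8]]

Answer: [[5, 3, 32], [1, 8]]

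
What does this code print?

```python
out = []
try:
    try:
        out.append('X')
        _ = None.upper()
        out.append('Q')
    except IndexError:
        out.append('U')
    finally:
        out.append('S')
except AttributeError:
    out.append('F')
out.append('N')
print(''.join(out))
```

Execution trace: 'X' (try body) → 'S' (finally) → 'F' (outer except AttributeError) → 'N' (after the try/except). Output: XSFN

Answer: XSFN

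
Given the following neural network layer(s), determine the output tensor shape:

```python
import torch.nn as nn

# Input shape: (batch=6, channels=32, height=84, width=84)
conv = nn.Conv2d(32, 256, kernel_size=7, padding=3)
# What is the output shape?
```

Input: (6, 32, 84, 84) -> Output: (6, 256, 84, 84)

Answer: (6, 256, 84, 84)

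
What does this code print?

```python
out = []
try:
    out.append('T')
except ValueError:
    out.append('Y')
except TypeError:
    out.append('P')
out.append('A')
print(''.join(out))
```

Execution trace: 'T' (try body, no exception) → 'A' (after the try/except). Output: TA

Answer: TA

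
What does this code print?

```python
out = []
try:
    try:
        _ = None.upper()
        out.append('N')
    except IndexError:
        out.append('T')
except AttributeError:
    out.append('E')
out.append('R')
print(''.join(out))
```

Execution trace: 'E' (outer except AttributeError) → 'R' (after the try/except). Output: ER

Answer: ER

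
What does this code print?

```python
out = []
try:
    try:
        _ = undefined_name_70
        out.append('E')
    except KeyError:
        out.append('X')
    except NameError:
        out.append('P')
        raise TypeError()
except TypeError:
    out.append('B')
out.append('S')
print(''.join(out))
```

Execution trace: 'P' (inner except NameError) → 'B' (outer except TypeError) → 'S' (after the try/except). Output: PBS

Answer: PBS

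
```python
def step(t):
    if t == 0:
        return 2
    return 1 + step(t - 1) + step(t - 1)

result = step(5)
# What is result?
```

step(t) = 1 + 2·step(t-1), step(0)=2. Closed form: (2+1)·2^5 - 1 = 95.

Answer: 95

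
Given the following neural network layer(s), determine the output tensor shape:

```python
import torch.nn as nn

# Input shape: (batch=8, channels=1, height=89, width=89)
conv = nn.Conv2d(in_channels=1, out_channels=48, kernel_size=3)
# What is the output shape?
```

Input: (8, 1, 89, 89) -> Output: (8, 48, 87, 87)

Answer: (8, 48, 87, 87)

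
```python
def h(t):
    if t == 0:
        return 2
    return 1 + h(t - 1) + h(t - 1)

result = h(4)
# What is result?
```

h(t) = 1 + 2·h(t-1), h(0)=2. Closed form: (2+1)·2^4 - 1 = 47.

Answer: 47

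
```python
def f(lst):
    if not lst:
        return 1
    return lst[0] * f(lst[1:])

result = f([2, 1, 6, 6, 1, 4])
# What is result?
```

Product over [2, 1, 6, 6, 1, 4] = 2 * 1 * 6 * 6 * 1 * 4 = 288

Answer: 288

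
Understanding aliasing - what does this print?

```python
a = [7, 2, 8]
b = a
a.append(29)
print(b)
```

Key concept: basic list aliasing.
Step by step:
`a = [7, 2, 8]` → a = [7, 2, 8]
`b = a` → b = [7, 2, 8] (same object as a)
`a.append(29)` → a = [7, 2, 8, 29] (same object as b); b = [7, 2, 8, 29] (same object as a)
`print(b)` → prints [7, 2, 8, 29]

Answer: [7, 2, 8, 29]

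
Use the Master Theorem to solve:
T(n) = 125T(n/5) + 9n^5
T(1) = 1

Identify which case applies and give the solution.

a=125, b=5, f(n)=9n^5. log_5(125) = 3. Since c=5 > 3 and the regularity condition holds (125(n/5)^5 = (125/5^5)n^5 with 125/5^5 < 1), Case 3 applies: T(n) = Θ(f(n)) = O(n^5).

Answer: O(n^5) - Case 3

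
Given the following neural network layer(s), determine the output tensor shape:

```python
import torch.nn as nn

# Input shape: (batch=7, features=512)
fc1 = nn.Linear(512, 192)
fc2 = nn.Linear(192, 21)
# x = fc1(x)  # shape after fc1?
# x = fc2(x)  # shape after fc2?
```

Input: (7, 512) -> after fc1: (7, 192) -> Output: (7, 21)

Answer: (7, 21)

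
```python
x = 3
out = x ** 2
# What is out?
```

Trace:
`x = 3` → x = 3
`out = x ** 2` → out = 9
So out = 9

Answer: 9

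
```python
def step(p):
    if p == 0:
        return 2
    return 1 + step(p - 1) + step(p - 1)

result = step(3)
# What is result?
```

step(p) = 1 + 2·step(p-1), step(0)=2. Closed form: (2+1)·2^3 - 1 = 23.

Answer: 23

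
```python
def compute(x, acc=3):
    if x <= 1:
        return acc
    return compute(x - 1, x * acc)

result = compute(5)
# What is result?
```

Accumulator trace (n, acc): (5, 3) -> (4, 15) -> (3, 60) -> (2, 180) -> (1, 360) -> return 360

Answer: 360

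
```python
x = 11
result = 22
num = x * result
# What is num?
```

Trace:
`x = 11` → x = 11
`result = 22` → result = 22
`num = x * result` → num = 242
So num = 242

Answer: 242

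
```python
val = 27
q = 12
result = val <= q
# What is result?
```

Trace:
`val = 27` → val = 27
`q = 12` → q = 12
`result = val <= q` → result = False
So result = False

Answer: False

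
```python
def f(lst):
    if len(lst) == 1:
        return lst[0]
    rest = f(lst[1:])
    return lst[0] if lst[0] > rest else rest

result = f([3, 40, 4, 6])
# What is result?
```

Recursive max over [3, 40, 4, 6] = 40

Answer: 40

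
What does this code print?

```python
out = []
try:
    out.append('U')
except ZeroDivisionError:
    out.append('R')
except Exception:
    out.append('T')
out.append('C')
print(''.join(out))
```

Execution trace: 'U' (try body, no exception) → 'C' (after the try/except). Output: UC

Answer: UC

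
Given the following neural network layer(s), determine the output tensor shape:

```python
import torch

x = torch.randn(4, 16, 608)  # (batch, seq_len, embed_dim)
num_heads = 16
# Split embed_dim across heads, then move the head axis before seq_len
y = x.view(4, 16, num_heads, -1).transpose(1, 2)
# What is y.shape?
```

Input: (4, 16, 608) -> head_dim = 608 // 16 = 38; after view: (4, 16, 16, 38) -> after transpose(1, 2): (4, 16, 16, 38) -> Output: (4, 16, 16, 38)

Answer: (4, 16, 16, 38)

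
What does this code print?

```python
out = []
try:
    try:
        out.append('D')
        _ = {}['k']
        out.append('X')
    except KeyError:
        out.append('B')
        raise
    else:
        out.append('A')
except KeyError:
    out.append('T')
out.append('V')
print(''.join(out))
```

Execution trace: 'D' (inner try body) → 'B' (inner except KeyError) → 'T' (outer except KeyError) → 'V' (after the try/except). Output: DBTV

Answer: DBTV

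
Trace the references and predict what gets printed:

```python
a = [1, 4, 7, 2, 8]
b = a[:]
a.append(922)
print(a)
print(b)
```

Key concept: slice [:] creates copy.
Step by step:
`a = [1, 4, 7, 2, 8]` → a = [1, 4, 7, 2, 8]
`b = a[:]` → b = [1, 4, 7, 2, 8]
`a.append(922)` → a = [1, 4, 7, 2, 8, 922]
`print(a)` → prints [1, 4, 7, 2, 8, 922]
`print(b)` → prints [1, 4, 7, 2, 8]

Answer:
[1, 4, 7, 2, 8, 922]
[1, 4, 7, 2, 8]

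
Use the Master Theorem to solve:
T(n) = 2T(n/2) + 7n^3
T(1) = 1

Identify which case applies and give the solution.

a=2, b=2, f(n)=7n^3. log_2(2) = 1. Since c=3 > 1 and the regularity condition holds (2(n/2)^3 = (2/2^3)n^3 with 2/2^3 < 1), Case 3 applies: T(n) = Θ(f(n)) = O(n^3).

Answer: O(n^3) - Case 3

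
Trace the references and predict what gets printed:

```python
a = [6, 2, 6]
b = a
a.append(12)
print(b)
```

Key concept: basic list aliasing.
Step by step:
`a = [6, 2, 6]` → a = [6, 2, 6]
`b = a` → b = [6, 2, 6] (same object as a)
`a.append(12)` → a = [6, 2, 6, 12] (same object as b); b = [6, 2, 6, 12] (same object as a)
`print(b)` → prints [6, 2, 6, 12]

Answer: [6, 2, 6, 12]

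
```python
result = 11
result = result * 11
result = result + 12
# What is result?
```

Trace:
`result = 11` → result = 11
`result = result * 11` → result = 121
`result = result + 12` → result = 133
So result = 133

Answer: 133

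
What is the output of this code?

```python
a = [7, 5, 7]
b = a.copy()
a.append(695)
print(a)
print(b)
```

Key concept: list.copy() creates independent copy.
Step by step:
`a = [7, 5, 7]` → a = [7, 5, 7]
`b = a.copy()` → b = [7, 5, 7]
`a.append(695)` → a = [7, 5, 7, 695]
`print(a)` → prints [7, 5, 7, 695]
`print(b)` → prints [7, 5, 7]

Answer:
[7, 5, 7, 695]
[7, 5, 7]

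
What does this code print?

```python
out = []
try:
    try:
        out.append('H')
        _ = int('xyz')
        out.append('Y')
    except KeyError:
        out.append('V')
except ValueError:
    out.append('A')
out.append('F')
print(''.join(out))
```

Execution trace: 'H' (inner try body) → 'A' (outer except ValueError) → 'F' (after the try/except). Output: HAF

Answer: HAF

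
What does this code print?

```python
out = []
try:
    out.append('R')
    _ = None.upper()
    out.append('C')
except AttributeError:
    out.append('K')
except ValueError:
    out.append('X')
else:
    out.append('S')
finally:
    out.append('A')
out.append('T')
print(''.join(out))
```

Execution trace: 'R' (try body) → 'K' (except AttributeError) → 'A' (finally) → 'T' (after the try/except). Output: RKAT

Answer: RKAT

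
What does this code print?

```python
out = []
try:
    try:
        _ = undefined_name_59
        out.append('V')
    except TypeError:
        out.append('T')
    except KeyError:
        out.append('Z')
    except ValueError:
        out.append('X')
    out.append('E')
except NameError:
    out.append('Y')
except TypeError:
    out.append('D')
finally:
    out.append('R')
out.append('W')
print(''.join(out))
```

Execution trace: 'Y' (except NameError) → 'R' (finally) → 'W' (after the try/except). Output: YRW

Answer: YRW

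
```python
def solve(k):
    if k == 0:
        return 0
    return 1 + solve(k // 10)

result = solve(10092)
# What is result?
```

Count of digits of 10092: 5

Answer: 5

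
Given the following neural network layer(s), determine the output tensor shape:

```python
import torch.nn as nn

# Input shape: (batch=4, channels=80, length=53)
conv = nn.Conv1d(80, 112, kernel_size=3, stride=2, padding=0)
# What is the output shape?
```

Input: (4, 80, 53) -> Output: (4, 112, 26)

Answer: (4, 112, 26)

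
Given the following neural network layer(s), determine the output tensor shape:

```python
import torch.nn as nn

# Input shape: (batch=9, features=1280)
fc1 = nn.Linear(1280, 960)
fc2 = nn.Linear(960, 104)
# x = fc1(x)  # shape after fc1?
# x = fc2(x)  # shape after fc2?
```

Input: (9, 1280) -> after fc1: (9, 960) -> Output: (9, 104)

Answer: (9, 104)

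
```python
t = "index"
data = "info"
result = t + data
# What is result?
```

Trace:
`t = "index"` → t = 'index'
`data = "info"` → data = 'info'
`result = t + data` → result = 'indexinfo'
So result = 'indexinfo'

Answer: 'indexinfo'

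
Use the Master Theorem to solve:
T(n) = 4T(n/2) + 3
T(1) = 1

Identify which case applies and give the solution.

a=4, b=2, f(n)=3. log_2(4) = 2. Since c=0 < 2, Case 1 applies: T(n) = Θ(n^log_b(a)) = O(n^2).

Answer: O(n^2) - Case 1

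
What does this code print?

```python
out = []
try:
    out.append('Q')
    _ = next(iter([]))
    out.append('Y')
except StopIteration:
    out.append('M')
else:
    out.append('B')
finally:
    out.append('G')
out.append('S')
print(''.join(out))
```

Execution trace: 'Q' (try body) → 'M' (except StopIteration) → 'G' (finally) → 'S' (after the try/except). Output: QMGS

Answer: QMGS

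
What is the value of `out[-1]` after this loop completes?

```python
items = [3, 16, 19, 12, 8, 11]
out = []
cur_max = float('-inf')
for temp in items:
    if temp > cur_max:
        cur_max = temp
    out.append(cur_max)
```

Running max ends at 19
`out` takes the values: [] → [3] → [3, 16] → [3, 16, 19] → [3, 16, 19, 19] → [3, 16, 19, 19, 19] → [3, 16, 19, 19, 19, 19]
So `out[-1]` = 19

Answer: 19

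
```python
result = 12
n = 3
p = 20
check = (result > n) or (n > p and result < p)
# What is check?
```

Trace:
`result = 12` → result = 12
`n = 3` → n = 3
`p = 20` → p = 20
`check = (result > n) or (n > p and result < p)` → check = True
So check = True

Answer: True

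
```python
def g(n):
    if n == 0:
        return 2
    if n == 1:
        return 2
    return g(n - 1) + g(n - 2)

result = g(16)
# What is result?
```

Build up from base cases: g(0)=2, g(1)=2, g(2)=4, g(3)=6, g(4)=10, g(5)=16, g(6)=26, ..., g(16)=3194

Answer: 3194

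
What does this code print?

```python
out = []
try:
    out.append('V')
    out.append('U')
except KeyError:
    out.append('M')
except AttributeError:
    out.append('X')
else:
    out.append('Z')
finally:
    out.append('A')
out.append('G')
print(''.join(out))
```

Execution trace: 'V' (try body) → 'U' (try body, no exception) → 'Z' (else) → 'A' (finally) → 'G' (after the try/except). Output: VUZAG

Answer: VUZAG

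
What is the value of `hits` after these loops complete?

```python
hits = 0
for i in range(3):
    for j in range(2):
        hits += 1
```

3 * 2 = 6
`hits` takes the values: 0 → 1 → 2 → 3 → 4 → 5 → 6

Answer: 6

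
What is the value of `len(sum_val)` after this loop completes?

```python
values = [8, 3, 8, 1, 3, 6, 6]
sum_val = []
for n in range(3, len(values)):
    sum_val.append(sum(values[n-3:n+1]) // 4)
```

Number of 4-element averages
`sum_val` takes the values: [] → [5] → [5, 3] → [5, 3, 4] → [5, 3, 4, 4]
So `len(sum_val)` = 4

Answer: 4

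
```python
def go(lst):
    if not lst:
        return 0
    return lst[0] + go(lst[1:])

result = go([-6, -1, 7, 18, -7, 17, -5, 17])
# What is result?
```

(-6) + (-1) + 7 + 18 + (-7) + 17 + (-5) + 17 + 0 = 40

Answer: 40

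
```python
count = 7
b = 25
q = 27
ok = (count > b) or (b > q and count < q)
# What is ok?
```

Trace:
`count = 7` → count = 7
`b = 25` → b = 25
`q = 27` → q = 27
`ok = (count > b) or (b > q and count < q)` → ok = False
So ok = False

Answer: False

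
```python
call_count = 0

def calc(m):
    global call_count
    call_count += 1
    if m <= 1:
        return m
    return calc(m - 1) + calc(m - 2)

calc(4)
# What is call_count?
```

Calls(m) = 1 + Calls(m-1) + Calls(m-2); Calls(0)=Calls(1)=1. For m=4 this gives 9.

Answer: 9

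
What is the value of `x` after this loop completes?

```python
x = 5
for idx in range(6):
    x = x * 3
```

Multiply by 3, 6 times: 5 * 3^6 = 3645
`x` takes the values: 5 → 15 → 45 → 135 → 405 → 1215 → 3645

Answer: 3645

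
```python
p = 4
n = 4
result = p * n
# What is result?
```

Trace:
`p = 4` → p = 4
`n = 4` → n = 4
`result = p * n` → result = 16
So result = 16

Answer: 16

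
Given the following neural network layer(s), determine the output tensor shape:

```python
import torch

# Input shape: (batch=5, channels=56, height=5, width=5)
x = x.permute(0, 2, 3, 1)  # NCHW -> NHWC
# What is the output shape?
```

Input: (5, 56, 5, 5) -> Output: (5, 5, 5, 56)

Answer: (5, 5, 5, 56)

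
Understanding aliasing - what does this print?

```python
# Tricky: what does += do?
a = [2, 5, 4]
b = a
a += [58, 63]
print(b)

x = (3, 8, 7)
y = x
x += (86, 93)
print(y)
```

Key concept: += behavior differs for mutable vs immutable.
Step by step:
`a = [2, 5, 4]` → a = [2, 5, 4]
`b = a` → b = [2, 5, 4] (same object as a)
`a += [58, 63]` → a = [2, 5, 4, 58, 63] (same object as b); b = [2, 5, 4, 58, 63] (same object as a)
`print(b)` → prints [2, 5, 4, 58, 63]
`x = (3, 8, 7)` → x = (3, 8, 7)
`y = x` → y = (3, 8, 7)
`x += (86, 93)` → x = (3, 8, 7, 86, 93)
`print(y)` → prints (3, 8, 7)

Answer:
[2, 5, 4, 58, 63]
(3, 8, 7)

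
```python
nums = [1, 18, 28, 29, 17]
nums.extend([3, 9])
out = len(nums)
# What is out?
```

Trace:
`nums = [1, 18, 28, 29, 17]` → nums = [1, 18, 28, 29, 17]
`nums.extend([3, 9])` → nums = [1, 18, 28, 29, 17, 3, 9]
`out = len(nums)` → out = 7
So out = 7

Answer: 7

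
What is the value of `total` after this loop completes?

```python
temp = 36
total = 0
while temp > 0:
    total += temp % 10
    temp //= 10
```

Sum digits of 36
`total` takes the values: 0 → 6 → 9

Answer: 9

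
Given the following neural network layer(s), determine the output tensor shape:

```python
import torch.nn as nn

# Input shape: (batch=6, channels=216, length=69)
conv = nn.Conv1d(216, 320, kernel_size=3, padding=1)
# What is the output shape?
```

Input: (6, 216, 69) -> Output: (6, 320, 69)

Answer: (6, 320, 69)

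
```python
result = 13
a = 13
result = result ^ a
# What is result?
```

Trace:
`result = 13` → result = 13
`a = 13` → a = 13
`result = result ^ a` → result = 0
So result = 0

Answer: 0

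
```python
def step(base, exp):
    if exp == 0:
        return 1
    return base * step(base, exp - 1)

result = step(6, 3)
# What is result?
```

step(6, 3) = 6 * 6 * 6 = 216

Answer: 216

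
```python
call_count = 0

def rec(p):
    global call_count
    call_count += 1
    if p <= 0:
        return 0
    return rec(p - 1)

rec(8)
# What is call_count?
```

Linear recursion stepping by 1: 9 calls from p=8 down to ≤0.

Answer: 9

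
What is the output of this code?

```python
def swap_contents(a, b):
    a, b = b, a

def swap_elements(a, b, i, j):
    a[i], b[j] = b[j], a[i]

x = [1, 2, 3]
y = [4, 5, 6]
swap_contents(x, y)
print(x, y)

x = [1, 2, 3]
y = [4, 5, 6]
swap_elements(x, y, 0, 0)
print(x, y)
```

Key concept: parameter rebinding vs mutation.
Step by step:
`x = [1, 2, 3]` → x = [1, 2, 3]
`y = [4, 5, 6]` → y = [4, 5, 6]
`swap_contents(x, y)` → no visible change to tracked variables
`print(x, y)` → prints [1, 2, 3] [4, 5, 6]
`x = [1, 2, 3]` → x = [1, 2, 3]
`y = [4, 5, 6]` → y = [4, 5, 6]
`swap_elements(x, y, 0, 0)` → x = [4, 2, 3]; y = [1, 5, 6]
`print(x, y)` → prints [4, 2, 3] [1, 5, 6]

Answer:
[1, 2, 3] [4, 5, 6]
[4, 2, 3] [1, 5, 6]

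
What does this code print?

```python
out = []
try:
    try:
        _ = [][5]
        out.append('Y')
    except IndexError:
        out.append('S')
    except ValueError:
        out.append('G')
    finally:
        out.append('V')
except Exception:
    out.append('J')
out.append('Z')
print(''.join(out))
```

Execution trace: 'S' (inner except IndexError) → 'V' (inner finally) → 'Z' (after the try/except). Output: SVZ

Answer: SVZ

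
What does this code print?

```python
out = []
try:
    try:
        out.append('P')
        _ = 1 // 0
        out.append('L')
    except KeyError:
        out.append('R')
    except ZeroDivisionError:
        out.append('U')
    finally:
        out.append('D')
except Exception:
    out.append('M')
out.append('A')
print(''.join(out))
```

Execution trace: 'P' (inner try body) → 'U' (inner except ZeroDivisionError) → 'D' (inner finally) → 'A' (after the try/except). Output: PUDA

Answer: PUDA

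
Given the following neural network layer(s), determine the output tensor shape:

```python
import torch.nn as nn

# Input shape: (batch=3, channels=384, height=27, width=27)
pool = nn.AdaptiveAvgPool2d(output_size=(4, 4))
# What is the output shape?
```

Input: (3, 384, 27, 27) -> Output: (3, 384, 4, 4)

Answer: (3, 384, 4, 4)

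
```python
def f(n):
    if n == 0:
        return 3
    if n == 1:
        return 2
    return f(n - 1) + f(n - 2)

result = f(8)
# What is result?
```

Build up from base cases: f(0)=3, f(1)=2, f(2)=5, f(3)=7, f(4)=12, f(5)=19, f(6)=31, ..., f(8)=81

Answer: 81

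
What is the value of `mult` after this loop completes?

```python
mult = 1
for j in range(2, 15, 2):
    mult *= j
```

Product of even numbers 2 to 14
`mult` takes the values: 1 → 2 → 8 → 48 → 384 → 3840 → 46080 → 645120

Answer: 645120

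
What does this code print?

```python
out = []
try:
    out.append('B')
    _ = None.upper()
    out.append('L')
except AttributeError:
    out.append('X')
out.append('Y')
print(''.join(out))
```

Execution trace: 'B' (try body) → 'X' (except AttributeError) → 'Y' (after the try/except). Output: BXY

Answer: BXY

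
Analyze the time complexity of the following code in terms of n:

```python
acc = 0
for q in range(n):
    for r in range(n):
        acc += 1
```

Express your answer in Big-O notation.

Each loop level contributes: n × n. Multiplying the contributions gives O(n^2).

Answer: O(n^2)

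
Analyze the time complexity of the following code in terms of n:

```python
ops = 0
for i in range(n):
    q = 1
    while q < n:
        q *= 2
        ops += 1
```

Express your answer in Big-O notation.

Each loop level contributes: n × log n. Multiplying the contributions gives O(n log n).

Answer: O(n log n)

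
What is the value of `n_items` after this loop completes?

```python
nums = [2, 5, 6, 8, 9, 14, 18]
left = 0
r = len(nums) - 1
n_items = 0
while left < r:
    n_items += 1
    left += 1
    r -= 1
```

Iterations until pointers meet (list length 7)
`n_items` takes the values: 0 → 1 → 2 → 3

Answer: 3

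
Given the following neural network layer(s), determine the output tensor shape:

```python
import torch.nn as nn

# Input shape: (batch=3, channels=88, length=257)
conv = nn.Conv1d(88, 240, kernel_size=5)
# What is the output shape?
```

Input: (3, 88, 257) -> Output: (3, 240, 253)

Answer: (3, 240, 253)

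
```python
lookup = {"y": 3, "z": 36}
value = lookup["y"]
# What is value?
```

Trace:
`lookup = {"y": 3, "z": 36}` → lookup = {'y': 3, 'z': 36}
`value = lookup["y"]` → value = 3
So value = 3

Answer: 3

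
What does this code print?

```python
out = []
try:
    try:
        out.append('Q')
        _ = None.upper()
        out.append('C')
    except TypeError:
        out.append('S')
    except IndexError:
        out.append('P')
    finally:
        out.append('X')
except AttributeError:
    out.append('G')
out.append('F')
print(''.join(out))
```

Execution trace: 'Q' (try body) → 'X' (finally) → 'G' (outer except AttributeError) → 'F' (after the try/except). Output: QXGF

Answer: QXGF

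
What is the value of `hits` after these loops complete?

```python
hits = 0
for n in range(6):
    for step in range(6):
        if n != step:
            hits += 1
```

6² - 6 (exclude diagonal)
`hits` takes the values: 0 → 1 → 2 → 3 → 4 → 5 → 6 → 7 → 8 → 9 → 10 → 11 → 12 → 13 → 14 → 15 → 16 → 17 → 18 → 19 → 20 → 21 → 22 → 23 → 24 → 25 → 26 → 27 → 28 → 29 → 30

Answer: 30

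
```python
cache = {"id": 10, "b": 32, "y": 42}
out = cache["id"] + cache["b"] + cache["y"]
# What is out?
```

Trace:
`cache = {"id": 10, "b": 32, "y": 42}` → cache = {'id': 10, 'b': 32, 'y': 42}
`out = cache["id"] + cache["b"] + cache["y"]` → out = 84
So out = 84

Answer: 84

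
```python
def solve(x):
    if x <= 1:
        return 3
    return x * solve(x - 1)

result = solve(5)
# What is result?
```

solve(5) = 5 * 4 * 3 * 2 * 3 = 360

Answer: 360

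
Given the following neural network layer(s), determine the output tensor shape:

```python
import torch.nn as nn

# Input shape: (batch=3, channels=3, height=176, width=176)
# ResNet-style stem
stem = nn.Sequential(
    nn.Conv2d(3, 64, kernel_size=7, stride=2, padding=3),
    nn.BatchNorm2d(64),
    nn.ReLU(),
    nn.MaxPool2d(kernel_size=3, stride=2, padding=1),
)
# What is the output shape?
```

Input: (3, 3, 176, 176) -> after Conv2d 7x7 stride=2: (3, 64, 88, 88) -> Output: (3, 64, 44, 44)

Answer: (3, 64, 44, 44)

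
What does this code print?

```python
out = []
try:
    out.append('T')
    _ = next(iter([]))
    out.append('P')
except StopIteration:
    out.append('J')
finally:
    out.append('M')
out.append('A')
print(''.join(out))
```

Execution trace: 'T' (try body) → 'J' (except StopIteration) → 'M' (finally) → 'A' (after the try/except). Output: TJMA

Answer: TJMA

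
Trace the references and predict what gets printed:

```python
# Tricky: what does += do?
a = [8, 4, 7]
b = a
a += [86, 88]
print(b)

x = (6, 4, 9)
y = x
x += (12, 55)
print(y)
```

Key concept: += behavior differs for mutable vs immutable.
Step by step:
`a = [8, 4, 7]` → a = [8, 4, 7]
`b = a` → b = [8, 4, 7] (same object as a)
`a += [86, 88]` → a = [8, 4, 7, 86, 88] (same object as b); b = [8, 4, 7, 86, 88] (same object as a)
`print(b)` → prints [8, 4, 7, 86, 88]
`x = (6, 4, 9)` → x = (6, 4, 9)
`y = x` → y = (6, 4, 9)
`x += (12, 55)` → x = (6, 4, 9, 12, 55)
`print(y)` → prints (6, 4, 9)

Answer:
[8, 4, 7, 86, 88]
(6, 4, 9)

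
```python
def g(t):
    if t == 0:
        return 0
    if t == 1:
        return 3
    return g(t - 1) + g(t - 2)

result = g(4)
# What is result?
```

Build up from base cases: g(0)=0, g(1)=3, g(2)=3, g(3)=6, g(4)=9

Answer: 9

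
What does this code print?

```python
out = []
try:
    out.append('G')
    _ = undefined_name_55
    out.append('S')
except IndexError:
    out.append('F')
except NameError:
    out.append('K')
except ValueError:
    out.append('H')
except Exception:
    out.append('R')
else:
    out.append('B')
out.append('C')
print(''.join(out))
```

Execution trace: 'G' (try body) → 'K' (except NameError) → 'C' (after the try/except). Output: GKC

Answer: GKC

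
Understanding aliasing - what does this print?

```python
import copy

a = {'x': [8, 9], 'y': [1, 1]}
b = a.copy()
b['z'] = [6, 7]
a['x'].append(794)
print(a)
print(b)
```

Key concept: shallow copy of dict with mutable values.
Step by step:
`a = {'x': [8, 9], 'y': [1, 1]}` → a = {'x': [8, 9], 'y': [1, 1]}
`b = a.copy()` → b = {'x': [8, 9], 'y': [1, 1]}
`b['z'] = [6, 7]` → b = {'x': [8, 9], 'y': [1, 1], 'z': [6, 7]}
`a['x'].append(794)` → a = {'x': [8, 9, 794], 'y': [1, 1]}; b = {'x': [8, 9, 794], 'y': [1, 1], 'z': [6, 7]}
`print(a)` → prints {'x': [8, 9, 794], 'y': [1, 1]}
`print(b)` → prints {'x': [8, 9, 794], 'y': [1, 1], 'z': [6, 7]}

Answer:
{'x': [8, 9, 794], 'y': [1, 1]}
{'x': [8, 9, 794], 'y': [1, 1], 'z': [6, 7]}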